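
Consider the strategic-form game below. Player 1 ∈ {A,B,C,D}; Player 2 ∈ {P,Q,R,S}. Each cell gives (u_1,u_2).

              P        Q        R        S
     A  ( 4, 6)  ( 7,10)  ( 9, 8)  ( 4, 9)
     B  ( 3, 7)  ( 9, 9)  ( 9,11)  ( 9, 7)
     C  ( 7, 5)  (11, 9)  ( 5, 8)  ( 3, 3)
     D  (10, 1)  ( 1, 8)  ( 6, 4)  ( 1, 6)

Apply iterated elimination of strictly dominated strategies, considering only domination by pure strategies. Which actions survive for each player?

Remaining: P1:{A,B,C} P2:{Q,R}

P2 drop P (Q beats it: A:10>6 B:9>7 C:9>5 D:8>1)
P1 drop D (A beats it: Q:7>1 R:9>6 S:4>1)
P2 drop S (Q beats it: A:10>9 B:9>7 C:9>3)
P1→{A,B,C} P2→{Q,R}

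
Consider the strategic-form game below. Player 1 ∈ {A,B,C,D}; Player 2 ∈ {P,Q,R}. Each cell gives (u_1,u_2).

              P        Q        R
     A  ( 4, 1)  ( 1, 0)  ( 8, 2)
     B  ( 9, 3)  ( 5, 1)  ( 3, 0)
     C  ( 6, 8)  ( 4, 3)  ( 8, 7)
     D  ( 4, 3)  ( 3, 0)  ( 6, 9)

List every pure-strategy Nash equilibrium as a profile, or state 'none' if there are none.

(A,P): not NE [P1→B gives 9>4; P2→R gives 2>1]
(A,Q): not NE [P1→B gives 5>1; P2→R gives 2>0]
(A,R): NE
(B,P): NE
(B,Q): not NE [P2→P gives 3>1]
(B,R): not NE [P1→C gives 8>3; P2→P gives 3>0]
(C,P): not NE [P1→B gives 9>6]
(C,Q): not NE [P1→B gives 5>4; P2→P gives 8>3]
(C,R): not NE [P2→P gives 8>7]
(D,P): not NE [P1→B gives 9>4; P2→R gives 9>3]
(D,Q): not NE [P1→B gives 5>3; P2→R gives 9>0]
(D,R): not NE [P1→C gives 8>6]

NE set: (A,R), (B,P)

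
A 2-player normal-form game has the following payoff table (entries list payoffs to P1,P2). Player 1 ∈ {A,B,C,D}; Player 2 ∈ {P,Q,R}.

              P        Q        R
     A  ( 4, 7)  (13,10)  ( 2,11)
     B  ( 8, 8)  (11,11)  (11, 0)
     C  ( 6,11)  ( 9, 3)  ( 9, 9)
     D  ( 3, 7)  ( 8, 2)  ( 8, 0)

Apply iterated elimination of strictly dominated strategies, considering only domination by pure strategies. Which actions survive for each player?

P1 drop C (B beats it: P:8>6 Q:11>9 R:11>9)
P1 drop D (B beats it: P:8>3 Q:11>8 R:11>8)
P2 drop P (Q beats it: A:10>7 B:11>8)
P1→{A,B} P2→{Q,R}

IESDS → P1:{A,B} P2:{Q,R}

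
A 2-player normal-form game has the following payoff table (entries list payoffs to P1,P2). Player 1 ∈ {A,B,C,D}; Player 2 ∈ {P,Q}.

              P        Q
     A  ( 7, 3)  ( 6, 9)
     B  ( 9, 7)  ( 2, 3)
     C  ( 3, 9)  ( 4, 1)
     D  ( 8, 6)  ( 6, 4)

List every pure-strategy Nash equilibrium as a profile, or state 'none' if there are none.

(A,P): not NE [P1→B gives 9>7; P2→Q gives 9>3]
(A,Q): NE
(B,P): NE
(B,Q): not NE [P1→D gives 6>2; P2→P gives 7>3]
(C,P): not NE [P1→B gives 9>3]
(C,Q): not NE [P1→D gives 6>4; P2→P gives 9>1]
(D,P): not NE [P1→B gives 9>8]
(D,Q): not NE [P2→P gives 6>4]

PSNE = {(A,Q), (B,P)}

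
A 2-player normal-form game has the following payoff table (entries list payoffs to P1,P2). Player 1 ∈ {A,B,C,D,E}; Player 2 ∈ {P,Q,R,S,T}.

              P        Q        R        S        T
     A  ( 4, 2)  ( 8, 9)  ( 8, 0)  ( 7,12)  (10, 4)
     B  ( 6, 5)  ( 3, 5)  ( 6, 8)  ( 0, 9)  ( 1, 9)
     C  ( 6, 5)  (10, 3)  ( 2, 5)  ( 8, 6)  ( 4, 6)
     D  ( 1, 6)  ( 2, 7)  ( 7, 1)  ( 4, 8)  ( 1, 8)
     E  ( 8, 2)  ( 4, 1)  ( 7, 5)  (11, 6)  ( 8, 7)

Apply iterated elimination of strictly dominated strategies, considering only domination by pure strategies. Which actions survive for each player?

Survivors P1:{A,E} P2:{S,T}

P1 drop B (E beats it: P:8>6 Q:4>3 R:7>6 S:11>0 T:8>1)
P1 drop D (A beats it: P:4>1 Q:8>2 R:8>7 S:7>4 T:10>1)
P2 drop P (S beats it: A:12>2 C:6>5 E:6>2)
P2 drop Q (S beats it: A:12>9 C:6>3 E:6>1)
P1 drop C (E beats it: R:7>2 S:11>8 T:8>4)
P2 drop R (S beats it: A:12>0 E:6>5)
P1→{A,E} P2→{S,T}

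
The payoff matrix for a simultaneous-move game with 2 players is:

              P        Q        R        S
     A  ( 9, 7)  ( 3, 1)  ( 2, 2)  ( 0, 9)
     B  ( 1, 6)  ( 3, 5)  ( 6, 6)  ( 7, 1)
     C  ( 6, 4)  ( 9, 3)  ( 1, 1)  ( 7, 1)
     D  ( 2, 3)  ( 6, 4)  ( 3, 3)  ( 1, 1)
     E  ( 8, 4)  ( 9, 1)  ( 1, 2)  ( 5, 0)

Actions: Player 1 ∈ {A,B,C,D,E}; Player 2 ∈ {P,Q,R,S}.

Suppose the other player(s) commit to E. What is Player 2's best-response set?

u_2(P vs E) = 4
u_2(Q vs E) = 1
u_2(R vs E) = 2
u_2(S vs E) = 0
max payoff 4 at {P}

argmax u_2 = {P}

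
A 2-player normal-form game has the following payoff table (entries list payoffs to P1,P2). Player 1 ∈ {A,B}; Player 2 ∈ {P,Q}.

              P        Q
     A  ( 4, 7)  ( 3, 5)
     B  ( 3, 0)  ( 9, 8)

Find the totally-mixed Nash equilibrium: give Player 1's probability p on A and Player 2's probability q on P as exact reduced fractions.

P1 indiff ⇒ q·4+(1-q)·3 = q·3+(1-q)·9 ⇒ q(1) = (1-q)(6) ⇒ q = 6/7
P2 indiff ⇒ p·7+(1-p)·0 = p·5+(1-p)·8 ⇒ p(2) = (1-p)(8) ⇒ p = 4/5

(p,q) = (4/5, 6/7)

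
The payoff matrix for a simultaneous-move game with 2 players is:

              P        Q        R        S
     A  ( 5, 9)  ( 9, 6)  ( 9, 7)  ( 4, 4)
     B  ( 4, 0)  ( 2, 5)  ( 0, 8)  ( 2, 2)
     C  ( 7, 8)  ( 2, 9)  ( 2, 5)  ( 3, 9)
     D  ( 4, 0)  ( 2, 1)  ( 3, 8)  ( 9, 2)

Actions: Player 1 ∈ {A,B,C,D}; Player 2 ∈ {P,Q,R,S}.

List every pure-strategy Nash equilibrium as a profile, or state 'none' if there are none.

PSNE: ∅

(A,P): not NE [P1→C gives 7>5]
(A,Q): not NE [P2→P gives 9>6]
(A,R): not NE [P2→P gives 9>7]
(A,S): not NE [P1→D gives 9>4; P2→P gives 9>4]
(B,P): not NE [P1→C gives 7>4; P2→R gives 8>0]
(B,Q): not NE [P1→A gives 9>2; P2→R gives 8>5]
(B,R): not NE [P1→A gives 9>0]
(B,S): not NE [P1→D gives 9>2; P2→R gives 8>2]
(C,P): not NE [P2→S gives 9>8]
(C,Q): not NE [P1→A gives 9>2]
(C,R): not NE [P1→A gives 9>2; P2→S gives 9>5]
(C,S): not NE [P1→D gives 9>3]
(D,P): not NE [P1→C gives 7>4; P2→R gives 8>0]
(D,Q): not NE [P1→A gives 9>2; P2→R gives 8>1]
(D,R): not NE [P1→A gives 9>3]
(D,S): not NE [P2→R gives 8>2]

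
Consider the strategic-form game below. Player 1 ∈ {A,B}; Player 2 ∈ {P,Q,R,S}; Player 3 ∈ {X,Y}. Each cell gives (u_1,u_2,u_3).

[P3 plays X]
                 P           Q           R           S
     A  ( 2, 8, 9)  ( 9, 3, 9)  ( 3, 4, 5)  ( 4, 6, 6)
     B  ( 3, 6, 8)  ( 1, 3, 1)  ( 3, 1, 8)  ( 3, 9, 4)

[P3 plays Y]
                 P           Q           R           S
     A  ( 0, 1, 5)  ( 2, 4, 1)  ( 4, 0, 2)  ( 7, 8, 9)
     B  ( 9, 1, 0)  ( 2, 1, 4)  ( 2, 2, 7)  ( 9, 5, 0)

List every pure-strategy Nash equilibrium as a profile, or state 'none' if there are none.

No pure NE.

(A,P,X): not NE [P1→B gives 3>2]
(A,P,Y): not NE [P1→B gives 9>0; P2→S gives 8>1; P3→X gives 9>5]
(A,Q,X): not NE [P2→P gives 8>3]
(A,Q,Y): not NE [P2→S gives 8>4; P3→X gives 9>1]
(A,R,X): not NE [P2→P gives 8>4]
(A,R,Y): not NE [P2→S gives 8>0; P3→X gives 5>2]
(A,S,X): not NE [P2→P gives 8>6; P3→Y gives 9>6]
(A,S,Y): not NE [P1→B gives 9>7]
(B,P,X): not NE [P2→S gives 9>6]
(B,P,Y): not NE [P2→S gives 5>1; P3→X gives 8>0]
(B,Q,X): not NE [P1→A gives 9>1; P2→S gives 9>3; P3→Y gives 4>1]
(B,Q,Y): not NE [P2→S gives 5>1]
(B,R,X): not NE [P2→S gives 9>1]
(B,R,Y): not NE [P1→A gives 4>2; P2→S gives 5>2; P3→X gives 8>7]
(B,S,X): not NE [P1→A gives 4>3]
(B,S,Y): not NE [P3→X gives 4>0]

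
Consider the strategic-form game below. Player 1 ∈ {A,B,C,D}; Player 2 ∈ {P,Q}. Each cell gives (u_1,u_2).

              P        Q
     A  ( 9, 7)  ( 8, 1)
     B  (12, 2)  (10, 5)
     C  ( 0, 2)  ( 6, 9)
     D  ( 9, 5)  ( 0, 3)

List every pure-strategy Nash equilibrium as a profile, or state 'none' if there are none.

Nash profiles: (B,Q)

(A,P): not NE [P1→B gives 12>9]
(A,Q): not NE [P1→B gives 10>8; P2→P gives 7>1]
(B,P): not NE [P2→Q gives 5>2]
(B,Q): NE
(C,P): not NE [P1→B gives 12>0; P2→Q gives 9>2]
(C,Q): not NE [P1→B gives 10>6]
(D,P): not NE [P1→B gives 12>9]
(D,Q): not NE [P1→B gives 10>0; P2→P gives 5>3]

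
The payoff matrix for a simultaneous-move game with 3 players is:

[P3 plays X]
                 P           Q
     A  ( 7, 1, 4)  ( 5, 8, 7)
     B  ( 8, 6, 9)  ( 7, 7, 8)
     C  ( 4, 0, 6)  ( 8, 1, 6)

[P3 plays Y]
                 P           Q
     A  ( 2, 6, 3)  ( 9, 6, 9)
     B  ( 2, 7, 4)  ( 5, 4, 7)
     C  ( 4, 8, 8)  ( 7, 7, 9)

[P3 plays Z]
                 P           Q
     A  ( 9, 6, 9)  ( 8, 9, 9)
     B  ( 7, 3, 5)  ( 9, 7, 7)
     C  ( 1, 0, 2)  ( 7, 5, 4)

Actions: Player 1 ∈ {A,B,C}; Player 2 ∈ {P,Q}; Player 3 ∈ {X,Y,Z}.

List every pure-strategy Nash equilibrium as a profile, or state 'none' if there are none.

(A,P,X): not NE [P1→B gives 8>7; P2→Q gives 8>1; P3→Z gives 9>4]
(A,P,Y): not NE [P1→C gives 4>2; P3→Z gives 9>3]
(A,P,Z): not NE [P2→Q gives 9>6]
(A,Q,X): not NE [P1→C gives 8>5; P3→Z gives 9>7]
(A,Q,Y): NE
(A,Q,Z): not NE [P1→B gives 9>8]
(B,P,X): not NE [P2→Q gives 7>6]
(B,P,Y): not NE [P1→C gives 4>2; P3→X gives 9>4]
(B,P,Z): not NE [P1→A gives 9>7; P2→Q gives 7>3; P3→X gives 9>5]
(B,Q,X): not NE [P1→C gives 8>7]
(B,Q,Y): not NE [P1→A gives 9>5; P2→P gives 7>4; P3→X gives 8>7]
(B,Q,Z): not NE [P3→X gives 8>7]
(C,P,X): not NE [P1→B gives 8>4; P2→Q gives 1>0; P3→Y gives 8>6]
(C,P,Y): NE
(C,P,Z): not NE [P1→A gives 9>1; P2→Q gives 5>0; P3→Y gives 8>2]
(C,Q,X): not NE [P3→Y gives 9>6]
(C,Q,Y): not NE [P1→A gives 9>7; P2→P gives 8>7]
(C,Q,Z): not NE [P1→B gives 9>7; P3→Y gives 9>4]

Nash profiles: (A,Q,Y), (C,P,Y)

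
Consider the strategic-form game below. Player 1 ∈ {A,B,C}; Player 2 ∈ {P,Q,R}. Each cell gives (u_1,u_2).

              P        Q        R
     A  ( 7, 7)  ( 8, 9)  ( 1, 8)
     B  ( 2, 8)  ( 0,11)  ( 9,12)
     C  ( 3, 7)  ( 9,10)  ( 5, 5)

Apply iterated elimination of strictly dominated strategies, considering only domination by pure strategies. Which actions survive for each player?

P2 drop P (Q beats it: A:9>7 B:11>8 C:10>7)
P1 drop A (C beats it: Q:9>8 R:5>1)
P1→{B,C} P2→{Q,R}

IESDS → P1:{B,C} P2:{Q,R}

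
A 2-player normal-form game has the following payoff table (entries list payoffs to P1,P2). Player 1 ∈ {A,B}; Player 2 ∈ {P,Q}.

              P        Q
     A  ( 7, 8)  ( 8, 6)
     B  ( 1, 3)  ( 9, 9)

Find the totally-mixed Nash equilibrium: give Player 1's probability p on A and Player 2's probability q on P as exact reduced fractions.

P1 indiff ⇒ q·7+(1-q)·8 = q·1+(1-q)·9 ⇒ q(6) = (1-q)(1) ⇒ q = 1/7
P2 indiff ⇒ p·8+(1-p)·3 = p·6+(1-p)·9 ⇒ p(2) = (1-p)(6) ⇒ p = 3/4

p=3/4, q=1/7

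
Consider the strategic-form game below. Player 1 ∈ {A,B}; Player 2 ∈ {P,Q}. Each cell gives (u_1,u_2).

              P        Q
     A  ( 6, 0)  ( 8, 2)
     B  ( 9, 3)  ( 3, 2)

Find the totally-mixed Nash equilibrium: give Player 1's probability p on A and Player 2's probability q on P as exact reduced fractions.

P1 indiff ⇒ q·6+(1-q)·8 = q·9+(1-q)·3 ⇒ q(-3) = (1-q)(-5) ⇒ q = 5/8
P2 indiff ⇒ p·0+(1-p)·3 = p·2+(1-p)·2 ⇒ p(-2) = (1-p)(-1) ⇒ p = 1/3

p=1/3, q=5/8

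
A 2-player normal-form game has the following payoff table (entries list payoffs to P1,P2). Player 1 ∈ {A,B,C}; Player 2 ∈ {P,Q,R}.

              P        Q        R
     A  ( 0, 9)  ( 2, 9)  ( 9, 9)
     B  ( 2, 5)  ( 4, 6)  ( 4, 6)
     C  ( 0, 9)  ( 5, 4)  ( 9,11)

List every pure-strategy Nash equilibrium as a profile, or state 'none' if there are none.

Nash profiles: (A,R), (C,R)

(A,P): not NE [P1→B gives 2>0]
(A,Q): not NE [P1→C gives 5>2]
(A,R): NE
(B,P): not NE [P2→R gives 6>5]
(B,Q): not NE [P1→C gives 5>4]
(B,R): not NE [P1→C gives 9>4]
(C,P): not NE [P1→B gives 2>0; P2→R gives 11>9]
(C,Q): not NE [P2→R gives 11>4]
(C,R): NE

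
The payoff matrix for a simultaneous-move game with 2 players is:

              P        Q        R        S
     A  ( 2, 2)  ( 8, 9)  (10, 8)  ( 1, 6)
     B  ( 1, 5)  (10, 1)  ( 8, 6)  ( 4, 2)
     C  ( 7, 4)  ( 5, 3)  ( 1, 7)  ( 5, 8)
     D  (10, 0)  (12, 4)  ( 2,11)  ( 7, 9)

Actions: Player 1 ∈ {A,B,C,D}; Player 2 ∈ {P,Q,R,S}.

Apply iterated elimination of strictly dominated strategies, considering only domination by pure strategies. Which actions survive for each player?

P1 drop C (D beats it: P:10>7 Q:12>5 R:2>1 S:7>5)
P2 drop P (R beats it: A:8>2 B:6>5 D:11>0)
P2 drop S (R beats it: A:8>6 B:6>2 D:11>9)
P1→{A,B,D} P2→{Q,R}

Remaining: P1:{A,B,D} P2:{Q,R}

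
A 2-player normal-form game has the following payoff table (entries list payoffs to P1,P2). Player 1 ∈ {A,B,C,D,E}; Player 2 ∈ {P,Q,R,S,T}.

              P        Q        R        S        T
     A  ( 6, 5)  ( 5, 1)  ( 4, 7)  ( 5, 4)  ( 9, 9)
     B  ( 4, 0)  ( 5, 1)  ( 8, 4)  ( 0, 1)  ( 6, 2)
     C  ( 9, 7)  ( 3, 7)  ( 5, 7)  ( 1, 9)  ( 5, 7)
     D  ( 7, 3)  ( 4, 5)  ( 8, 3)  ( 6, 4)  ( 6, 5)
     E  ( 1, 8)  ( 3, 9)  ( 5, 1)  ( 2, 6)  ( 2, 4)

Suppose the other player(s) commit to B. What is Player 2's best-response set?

u_2(P vs B) = 0
u_2(Q vs B) = 1
u_2(R vs B) = 4
u_2(S vs B) = 1
u_2(T vs B) = 2
max payoff 4 at {R}

BR_2 = {R}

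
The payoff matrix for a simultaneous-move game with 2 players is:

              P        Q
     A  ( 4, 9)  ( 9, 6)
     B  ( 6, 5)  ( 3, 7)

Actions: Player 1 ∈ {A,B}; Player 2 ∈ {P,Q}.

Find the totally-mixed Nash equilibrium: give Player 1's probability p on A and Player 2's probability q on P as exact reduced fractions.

P1 indiff ⇒ q·4+(1-q)·9 = q·6+(1-q)·3 ⇒ q(-2) = (1-q)(-6) ⇒ q = 3/4
P2 indiff ⇒ p·9+(1-p)·5 = p·6+(1-p)·7 ⇒ p(3) = (1-p)(2) ⇒ p = 2/5

p=2/5, q=3/4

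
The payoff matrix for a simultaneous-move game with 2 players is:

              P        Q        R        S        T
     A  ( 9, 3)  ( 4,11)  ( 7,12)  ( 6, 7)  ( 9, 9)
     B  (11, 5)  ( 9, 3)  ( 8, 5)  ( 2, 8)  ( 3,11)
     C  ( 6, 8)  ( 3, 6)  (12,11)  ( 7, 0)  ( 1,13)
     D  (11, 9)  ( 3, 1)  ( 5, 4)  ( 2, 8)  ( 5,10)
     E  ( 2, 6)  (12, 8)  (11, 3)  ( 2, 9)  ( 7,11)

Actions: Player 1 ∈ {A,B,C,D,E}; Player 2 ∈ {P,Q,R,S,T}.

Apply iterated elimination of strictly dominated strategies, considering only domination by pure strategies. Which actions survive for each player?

P2 drop P (T beats it: A:9>3 B:11>5 C:13>8 D:10>9 E:11>6)
P1 drop D (A beats it: Q:4>3 R:7>5 S:6>2 T:9>5)
P2 drop S (T beats it: A:9>7 B:11>8 C:13>0 E:11>9)
P1 drop B (E beats it: Q:12>9 R:11>8 T:7>3)
P1→{A,C,E} P2→{Q,R,T}

IESDS → P1:{A,C,E} P2:{Q,R,T}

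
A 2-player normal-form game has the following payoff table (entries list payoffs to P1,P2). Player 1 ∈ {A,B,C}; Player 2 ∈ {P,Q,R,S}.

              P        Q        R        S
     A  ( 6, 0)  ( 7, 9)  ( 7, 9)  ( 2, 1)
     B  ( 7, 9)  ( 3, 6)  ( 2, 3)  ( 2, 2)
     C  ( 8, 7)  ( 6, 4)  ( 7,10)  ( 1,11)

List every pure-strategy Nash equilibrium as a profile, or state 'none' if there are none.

Nash profiles: (A,Q), (A,R)

(A,P): not NE [P1→C gives 8>6; P2→R gives 9>0]
(A,Q): NE
(A,R): NE
(A,S): not NE [P2→R gives 9>1]
(B,P): not NE [P1→C gives 8>7]
(B,Q): not NE [P1→A gives 7>3; P2→P gives 9>6]
(B,R): not NE [P1→C gives 7>2; P2→P gives 9>3]
(B,S): not NE [P2→P gives 9>2]
(C,P): not NE [P2→S gives 11>7]
(C,Q): not NE [P1→A gives 7>6; P2→S gives 11>4]
(C,R): not NE [P2→S gives 11>10]
(C,S): not NE [P1→B gives 2>1]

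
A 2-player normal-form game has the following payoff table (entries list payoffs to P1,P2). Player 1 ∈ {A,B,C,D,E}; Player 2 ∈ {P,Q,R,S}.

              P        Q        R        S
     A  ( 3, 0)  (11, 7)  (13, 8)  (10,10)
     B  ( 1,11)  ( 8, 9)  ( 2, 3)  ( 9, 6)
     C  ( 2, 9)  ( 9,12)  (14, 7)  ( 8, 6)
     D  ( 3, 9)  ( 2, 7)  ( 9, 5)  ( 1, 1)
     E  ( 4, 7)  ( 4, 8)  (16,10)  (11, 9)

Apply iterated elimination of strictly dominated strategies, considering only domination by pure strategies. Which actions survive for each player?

Remaining: P1:{A,C,E} P2:{Q,R,S}

P1 drop B (A beats it: P:3>1 Q:11>8 R:13>2 S:10>9)
P1 drop D (E beats it: P:4>3 Q:4>2 R:16>9 S:11>1)
P2 drop P (Q beats it: A:7>0 C:12>9 E:8>7)
P1→{A,C,E} P2→{Q,R,S}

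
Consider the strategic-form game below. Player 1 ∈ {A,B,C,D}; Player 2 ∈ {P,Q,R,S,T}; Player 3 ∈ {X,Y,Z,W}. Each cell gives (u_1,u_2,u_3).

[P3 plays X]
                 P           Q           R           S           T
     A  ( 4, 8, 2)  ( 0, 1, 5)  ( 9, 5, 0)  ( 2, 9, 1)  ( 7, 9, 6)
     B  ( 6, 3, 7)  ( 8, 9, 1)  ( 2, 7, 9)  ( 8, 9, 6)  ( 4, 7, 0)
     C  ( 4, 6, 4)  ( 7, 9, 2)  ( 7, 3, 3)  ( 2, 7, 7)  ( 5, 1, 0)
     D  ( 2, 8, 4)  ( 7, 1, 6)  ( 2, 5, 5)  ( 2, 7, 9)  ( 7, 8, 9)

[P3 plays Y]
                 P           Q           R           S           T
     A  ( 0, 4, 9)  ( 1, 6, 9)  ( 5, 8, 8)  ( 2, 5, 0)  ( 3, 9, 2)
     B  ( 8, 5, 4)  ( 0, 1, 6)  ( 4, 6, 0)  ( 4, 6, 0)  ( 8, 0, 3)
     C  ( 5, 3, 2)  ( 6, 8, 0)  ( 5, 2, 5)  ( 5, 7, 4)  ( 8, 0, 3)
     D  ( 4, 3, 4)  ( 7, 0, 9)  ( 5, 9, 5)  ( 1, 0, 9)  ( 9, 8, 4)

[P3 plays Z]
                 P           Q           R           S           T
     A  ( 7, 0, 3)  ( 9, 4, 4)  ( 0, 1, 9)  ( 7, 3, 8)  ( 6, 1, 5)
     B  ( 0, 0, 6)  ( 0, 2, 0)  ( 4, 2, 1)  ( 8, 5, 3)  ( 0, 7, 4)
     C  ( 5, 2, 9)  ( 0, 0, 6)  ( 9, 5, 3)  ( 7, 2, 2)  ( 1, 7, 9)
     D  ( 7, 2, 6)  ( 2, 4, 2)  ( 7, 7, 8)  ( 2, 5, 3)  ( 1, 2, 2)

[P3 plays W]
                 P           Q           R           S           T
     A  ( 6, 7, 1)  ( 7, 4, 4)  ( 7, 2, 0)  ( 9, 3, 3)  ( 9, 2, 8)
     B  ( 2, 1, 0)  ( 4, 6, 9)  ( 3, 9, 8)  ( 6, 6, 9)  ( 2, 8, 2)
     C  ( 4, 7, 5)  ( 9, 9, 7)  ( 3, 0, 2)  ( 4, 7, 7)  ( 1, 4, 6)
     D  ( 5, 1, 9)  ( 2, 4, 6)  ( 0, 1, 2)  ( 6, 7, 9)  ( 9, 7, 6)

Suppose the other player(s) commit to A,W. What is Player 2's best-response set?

u_2(P vs A,W) = 7
u_2(Q vs A,W) = 4
u_2(R vs A,W) = 2
u_2(S vs A,W) = 3
u_2(T vs A,W) = 2
max payoff 7 at {P}

P2 best: {P}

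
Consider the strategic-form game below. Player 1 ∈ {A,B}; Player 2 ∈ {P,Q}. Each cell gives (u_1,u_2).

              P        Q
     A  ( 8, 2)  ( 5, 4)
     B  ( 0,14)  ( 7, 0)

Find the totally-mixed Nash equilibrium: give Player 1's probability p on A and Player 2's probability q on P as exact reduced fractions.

p=7/8, q=1/5

P1 indiff ⇒ q·8+(1-q)·5 = q·0+(1-q)·7 ⇒ q(8) = (1-q)(2) ⇒ q = 1/5
P2 indiff ⇒ p·2+(1-p)·14 = p·4+(1-p)·0 ⇒ p(-2) = (1-p)(-14) ⇒ p = 7/8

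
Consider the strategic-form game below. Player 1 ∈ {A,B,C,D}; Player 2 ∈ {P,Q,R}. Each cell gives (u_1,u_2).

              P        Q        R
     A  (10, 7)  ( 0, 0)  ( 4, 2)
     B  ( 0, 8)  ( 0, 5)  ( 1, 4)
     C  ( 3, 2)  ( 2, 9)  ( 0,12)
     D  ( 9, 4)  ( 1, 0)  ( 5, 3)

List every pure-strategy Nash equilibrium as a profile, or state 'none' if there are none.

NE set: (A,P)

(A,P): NE
(A,Q): not NE [P1→C gives 2>0; P2→P gives 7>0]
(A,R): not NE [P1→D gives 5>4; P2→P gives 7>2]
(B,P): not NE [P1→A gives 10>0]
(B,Q): not NE [P1→C gives 2>0; P2→P gives 8>5]
(B,R): not NE [P1→D gives 5>1; P2→P gives 8>4]
(C,P): not NE [P1→A gives 10>3; P2→R gives 12>2]
(C,Q): not NE [P2→R gives 12>9]
(C,R): not NE [P1→D gives 5>0]
(D,P): not NE [P1→A gives 10>9]
(D,Q): not NE [P1→C gives 2>1; P2→P gives 4>0]
(D,R): not NE [P2→P gives 4>3]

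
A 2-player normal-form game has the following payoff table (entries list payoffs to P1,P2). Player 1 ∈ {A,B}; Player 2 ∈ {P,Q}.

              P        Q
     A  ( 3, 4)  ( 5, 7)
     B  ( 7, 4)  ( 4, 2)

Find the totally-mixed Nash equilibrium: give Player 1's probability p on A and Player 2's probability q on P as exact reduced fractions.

P1 mixes 2/5 on A; P2 mixes 1/5 on P

P1 indiff ⇒ q·3+(1-q)·5 = q·7+(1-q)·4 ⇒ q(-4) = (1-q)(-1) ⇒ q = 1/5
P2 indiff ⇒ p·4+(1-p)·4 = p·7+(1-p)·2 ⇒ p(-3) = (1-p)(-2) ⇒ p = 2/5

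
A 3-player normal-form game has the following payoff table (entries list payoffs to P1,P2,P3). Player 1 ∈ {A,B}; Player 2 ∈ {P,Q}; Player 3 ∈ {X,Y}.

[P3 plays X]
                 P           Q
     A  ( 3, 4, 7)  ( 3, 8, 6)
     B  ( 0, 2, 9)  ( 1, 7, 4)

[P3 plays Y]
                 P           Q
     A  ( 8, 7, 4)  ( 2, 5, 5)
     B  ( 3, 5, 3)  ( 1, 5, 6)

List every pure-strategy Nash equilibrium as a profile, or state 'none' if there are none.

Nash profiles: (A,Q,X)

(A,P,X): not NE [P2→Q gives 8>4]
(A,P,Y): not NE [P3→X gives 7>4]
(A,Q,X): NE
(A,Q,Y): not NE [P2→P gives 7>5; P3→X gives 6>5]
(B,P,X): not NE [P1→A gives 3>0; P2→Q gives 7>2]
(B,P,Y): not NE [P1→A gives 8>3; P3→X gives 9>3]
(B,Q,X): not NE [P1→A gives 3>1; P3→Y gives 6>4]
(B,Q,Y): not NE [P1→A gives 2>1]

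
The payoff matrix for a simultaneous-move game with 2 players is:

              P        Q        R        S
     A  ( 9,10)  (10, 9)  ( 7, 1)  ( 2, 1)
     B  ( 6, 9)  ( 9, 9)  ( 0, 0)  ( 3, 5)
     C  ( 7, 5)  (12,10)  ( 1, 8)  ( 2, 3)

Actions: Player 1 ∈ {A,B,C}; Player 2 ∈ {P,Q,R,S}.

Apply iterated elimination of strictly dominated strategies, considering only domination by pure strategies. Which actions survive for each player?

Remaining: P1:{A,C} P2:{P,Q}

P2 drop R (Q beats it: A:9>1 B:9>0 C:10>8)
P2 drop S (P beats it: A:10>1 B:9>5 C:5>3)
P1 drop B (A beats it: P:9>6 Q:10>9)
P1→{A,C} P2→{P,Q}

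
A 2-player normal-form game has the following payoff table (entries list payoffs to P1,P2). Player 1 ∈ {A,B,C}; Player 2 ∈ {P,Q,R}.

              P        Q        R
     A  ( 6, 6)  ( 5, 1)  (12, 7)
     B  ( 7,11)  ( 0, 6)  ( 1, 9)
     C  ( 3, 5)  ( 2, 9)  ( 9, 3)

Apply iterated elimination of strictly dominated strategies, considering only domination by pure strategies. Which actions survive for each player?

IESDS → P1:{A,B} P2:{P,R}

P1 drop C (A beats it: P:6>3 Q:5>2 R:12>9)
P2 drop Q (P beats it: A:6>1 B:11>6)
P1→{A,B} P2→{P,R}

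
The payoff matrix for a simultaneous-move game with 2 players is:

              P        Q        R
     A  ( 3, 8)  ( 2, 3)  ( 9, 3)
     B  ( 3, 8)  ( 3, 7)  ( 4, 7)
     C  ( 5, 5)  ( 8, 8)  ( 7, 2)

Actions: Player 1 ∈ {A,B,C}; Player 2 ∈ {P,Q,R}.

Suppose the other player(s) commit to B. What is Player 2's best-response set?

u_2(P vs B) = 8
u_2(Q vs B) = 7
u_2(R vs B) = 7
max payoff 8 at {P}

P2 best: {P}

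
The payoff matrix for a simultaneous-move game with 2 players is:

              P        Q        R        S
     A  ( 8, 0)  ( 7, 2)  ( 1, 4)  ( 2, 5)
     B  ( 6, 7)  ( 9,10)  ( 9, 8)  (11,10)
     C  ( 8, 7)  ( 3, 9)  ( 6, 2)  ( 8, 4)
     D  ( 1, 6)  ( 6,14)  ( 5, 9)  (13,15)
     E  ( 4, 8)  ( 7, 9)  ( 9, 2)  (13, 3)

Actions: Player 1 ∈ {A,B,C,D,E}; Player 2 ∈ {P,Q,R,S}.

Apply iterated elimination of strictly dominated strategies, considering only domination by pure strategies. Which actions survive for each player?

P2 drop P (Q beats it: A:2>0 B:10>7 C:9>7 D:14>6 E:9>8)
P1 drop A (B beats it: Q:9>7 R:9>1 S:11>2)
P1 drop C (B beats it: Q:9>3 R:9>6 S:11>8)
P2 drop R (Q beats it: B:10>8 D:14>9 E:9>2)
P1→{B,D,E} P2→{Q,S}

Survivors P1:{B,D,E} P2:{Q,S}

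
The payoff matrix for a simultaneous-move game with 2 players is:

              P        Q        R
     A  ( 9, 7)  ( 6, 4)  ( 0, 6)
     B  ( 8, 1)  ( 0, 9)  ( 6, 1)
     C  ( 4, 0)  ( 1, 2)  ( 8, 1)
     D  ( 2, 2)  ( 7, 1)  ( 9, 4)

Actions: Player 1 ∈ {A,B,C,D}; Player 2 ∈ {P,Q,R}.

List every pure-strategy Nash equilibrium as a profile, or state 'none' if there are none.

PSNE = {(A,P), (D,R)}

(A,P): NE
(A,Q): not NE [P1→D gives 7>6; P2→P gives 7>4]
(A,R): not NE [P1→D gives 9>0; P2→P gives 7>6]
(B,P): not NE [P1→A gives 9>8; P2→Q gives 9>1]
(B,Q): not NE [P1→D gives 7>0]
(B,R): not NE [P1→D gives 9>6; P2→Q gives 9>1]
(C,P): not NE [P1→A gives 9>4; P2→Q gives 2>0]
(C,Q): not NE [P1→D gives 7>1]
(C,R): not NE [P1→D gives 9>8; P2→Q gives 2>1]
(D,P): not NE [P1→A gives 9>2; P2→R gives 4>2]
(D,Q): not NE [P2→R gives 4>1]
(D,R): NE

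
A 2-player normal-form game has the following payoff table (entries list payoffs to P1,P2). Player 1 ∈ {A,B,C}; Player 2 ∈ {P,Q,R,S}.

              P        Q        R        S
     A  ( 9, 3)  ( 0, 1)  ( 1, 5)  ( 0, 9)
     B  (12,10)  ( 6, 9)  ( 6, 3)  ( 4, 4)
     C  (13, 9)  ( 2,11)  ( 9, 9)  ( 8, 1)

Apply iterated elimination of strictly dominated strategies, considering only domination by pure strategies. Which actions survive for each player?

IESDS → P1:{B,C} P2:{P,Q}

P1 drop A (B beats it: P:12>9 Q:6>0 R:6>1 S:4>0)
P2 drop R (Q beats it: B:9>3 C:11>9)
P2 drop S (P beats it: B:10>4 C:9>1)
P1→{B,C} P2→{P,Q}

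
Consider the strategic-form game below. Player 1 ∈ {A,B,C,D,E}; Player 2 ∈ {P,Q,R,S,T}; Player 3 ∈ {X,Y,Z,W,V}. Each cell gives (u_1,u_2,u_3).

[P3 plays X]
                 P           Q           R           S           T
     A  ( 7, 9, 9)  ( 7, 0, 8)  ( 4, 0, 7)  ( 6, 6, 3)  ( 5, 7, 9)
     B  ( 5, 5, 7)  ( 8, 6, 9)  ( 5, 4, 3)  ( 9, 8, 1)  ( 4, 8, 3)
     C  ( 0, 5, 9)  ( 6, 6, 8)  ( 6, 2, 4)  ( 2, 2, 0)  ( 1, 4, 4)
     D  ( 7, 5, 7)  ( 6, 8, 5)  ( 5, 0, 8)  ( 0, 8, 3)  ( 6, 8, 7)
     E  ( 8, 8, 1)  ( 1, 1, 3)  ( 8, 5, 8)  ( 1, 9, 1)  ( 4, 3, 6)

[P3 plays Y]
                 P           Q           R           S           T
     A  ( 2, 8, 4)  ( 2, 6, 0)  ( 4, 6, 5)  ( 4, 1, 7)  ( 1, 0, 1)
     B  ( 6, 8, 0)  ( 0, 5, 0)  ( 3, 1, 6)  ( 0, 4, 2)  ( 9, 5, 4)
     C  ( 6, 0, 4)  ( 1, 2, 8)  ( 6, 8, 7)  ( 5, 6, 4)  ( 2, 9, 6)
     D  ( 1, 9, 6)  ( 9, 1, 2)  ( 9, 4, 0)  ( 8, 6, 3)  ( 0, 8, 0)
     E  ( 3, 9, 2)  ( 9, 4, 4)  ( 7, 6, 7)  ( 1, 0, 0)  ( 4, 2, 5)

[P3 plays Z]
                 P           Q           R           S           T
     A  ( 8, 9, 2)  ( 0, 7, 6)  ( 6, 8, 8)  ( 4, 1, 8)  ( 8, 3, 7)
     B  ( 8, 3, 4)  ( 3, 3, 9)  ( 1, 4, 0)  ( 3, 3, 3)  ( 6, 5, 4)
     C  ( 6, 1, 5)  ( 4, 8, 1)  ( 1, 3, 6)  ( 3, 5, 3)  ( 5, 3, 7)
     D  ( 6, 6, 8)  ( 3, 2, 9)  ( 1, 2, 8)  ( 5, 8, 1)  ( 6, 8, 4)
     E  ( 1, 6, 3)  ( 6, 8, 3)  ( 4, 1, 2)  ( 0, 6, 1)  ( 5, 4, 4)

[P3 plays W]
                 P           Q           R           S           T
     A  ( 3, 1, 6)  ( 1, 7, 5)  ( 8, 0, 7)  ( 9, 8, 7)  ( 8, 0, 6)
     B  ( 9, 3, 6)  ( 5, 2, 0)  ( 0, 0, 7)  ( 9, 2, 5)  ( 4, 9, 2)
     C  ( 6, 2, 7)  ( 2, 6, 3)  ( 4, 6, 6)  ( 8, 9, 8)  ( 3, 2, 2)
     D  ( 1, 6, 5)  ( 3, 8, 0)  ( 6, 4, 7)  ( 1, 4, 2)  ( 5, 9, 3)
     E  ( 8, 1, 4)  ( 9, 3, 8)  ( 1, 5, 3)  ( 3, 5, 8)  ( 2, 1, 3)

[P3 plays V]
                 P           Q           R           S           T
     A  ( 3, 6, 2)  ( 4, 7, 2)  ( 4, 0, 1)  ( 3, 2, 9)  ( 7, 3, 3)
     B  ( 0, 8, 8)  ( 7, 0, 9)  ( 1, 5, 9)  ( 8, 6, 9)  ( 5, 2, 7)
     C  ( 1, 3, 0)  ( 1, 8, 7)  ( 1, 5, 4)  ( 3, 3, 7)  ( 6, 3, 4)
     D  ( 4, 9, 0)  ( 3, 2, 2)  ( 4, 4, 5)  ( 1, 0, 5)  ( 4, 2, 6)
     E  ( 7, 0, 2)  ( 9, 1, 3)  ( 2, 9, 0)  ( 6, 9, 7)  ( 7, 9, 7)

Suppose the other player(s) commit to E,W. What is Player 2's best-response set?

BR_2 = {R,S}

u_2(P vs E,W) = 1
u_2(Q vs E,W) = 3
u_2(R vs E,W) = 5
u_2(S vs E,W) = 5
u_2(T vs E,W) = 1
max payoff 5 at {R,S}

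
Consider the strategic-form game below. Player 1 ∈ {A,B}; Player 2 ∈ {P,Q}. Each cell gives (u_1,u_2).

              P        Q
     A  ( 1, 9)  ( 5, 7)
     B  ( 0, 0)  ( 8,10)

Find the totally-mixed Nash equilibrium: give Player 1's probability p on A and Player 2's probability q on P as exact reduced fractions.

P1 mixes 5/6 on A; P2 mixes 3/4 on P

P1 indiff ⇒ q·1+(1-q)·5 = q·0+(1-q)·8 ⇒ q(1) = (1-q)(3) ⇒ q = 3/4
P2 indiff ⇒ p·9+(1-p)·0 = p·7+(1-p)·10 ⇒ p(2) = (1-p)(10) ⇒ p = 5/6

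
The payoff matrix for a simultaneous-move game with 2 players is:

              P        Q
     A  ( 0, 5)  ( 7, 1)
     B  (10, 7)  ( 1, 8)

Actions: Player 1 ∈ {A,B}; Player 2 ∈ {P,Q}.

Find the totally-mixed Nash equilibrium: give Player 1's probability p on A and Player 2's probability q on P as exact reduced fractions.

P1 indiff ⇒ q·0+(1-q)·7 = q·10+(1-q)·1 ⇒ q(-10) = (1-q)(-6) ⇒ q = 3/8
P2 indiff ⇒ p·5+(1-p)·7 = p·1+(1-p)·8 ⇒ p(4) = (1-p)(1) ⇒ p = 1/5

p=1/5, q=3/8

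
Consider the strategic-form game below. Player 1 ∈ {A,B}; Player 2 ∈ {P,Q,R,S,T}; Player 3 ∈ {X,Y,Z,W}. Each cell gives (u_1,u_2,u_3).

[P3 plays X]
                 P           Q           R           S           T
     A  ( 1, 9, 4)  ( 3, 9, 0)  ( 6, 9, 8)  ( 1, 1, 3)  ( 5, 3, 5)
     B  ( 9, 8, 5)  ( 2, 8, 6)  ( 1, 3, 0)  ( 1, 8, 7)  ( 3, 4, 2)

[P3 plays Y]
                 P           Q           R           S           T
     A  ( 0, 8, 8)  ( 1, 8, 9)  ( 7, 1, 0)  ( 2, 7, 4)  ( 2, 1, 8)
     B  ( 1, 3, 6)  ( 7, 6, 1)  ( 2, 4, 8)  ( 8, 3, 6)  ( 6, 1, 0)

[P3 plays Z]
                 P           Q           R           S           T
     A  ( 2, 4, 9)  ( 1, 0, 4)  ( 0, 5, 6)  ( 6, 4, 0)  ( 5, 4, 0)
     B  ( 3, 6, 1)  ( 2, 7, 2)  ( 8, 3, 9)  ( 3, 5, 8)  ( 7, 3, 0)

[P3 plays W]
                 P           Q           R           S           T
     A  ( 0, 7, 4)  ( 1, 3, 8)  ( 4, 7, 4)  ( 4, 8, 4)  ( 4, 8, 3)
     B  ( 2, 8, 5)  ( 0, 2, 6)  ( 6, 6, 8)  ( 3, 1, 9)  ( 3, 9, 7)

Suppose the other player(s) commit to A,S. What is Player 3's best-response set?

argmax u_3 = {Y,W}

u_3(X vs A,S) = 3
u_3(Y vs A,S) = 4
u_3(Z vs A,S) = 0
u_3(W vs A,S) = 4
max payoff 4 at {Y,W}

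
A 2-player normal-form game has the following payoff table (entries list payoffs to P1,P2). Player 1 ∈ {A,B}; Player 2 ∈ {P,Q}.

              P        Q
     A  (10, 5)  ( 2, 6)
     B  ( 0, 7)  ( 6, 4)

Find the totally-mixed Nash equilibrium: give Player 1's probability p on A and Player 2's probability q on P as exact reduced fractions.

P1 indiff ⇒ q·10+(1-q)·2 = q·0+(1-q)·6 ⇒ q(10) = (1-q)(4) ⇒ q = 2/7
P2 indiff ⇒ p·5+(1-p)·7 = p·6+(1-p)·4 ⇒ p(-1) = (1-p)(-3) ⇒ p = 3/4

(p,q) = (3/4, 2/7)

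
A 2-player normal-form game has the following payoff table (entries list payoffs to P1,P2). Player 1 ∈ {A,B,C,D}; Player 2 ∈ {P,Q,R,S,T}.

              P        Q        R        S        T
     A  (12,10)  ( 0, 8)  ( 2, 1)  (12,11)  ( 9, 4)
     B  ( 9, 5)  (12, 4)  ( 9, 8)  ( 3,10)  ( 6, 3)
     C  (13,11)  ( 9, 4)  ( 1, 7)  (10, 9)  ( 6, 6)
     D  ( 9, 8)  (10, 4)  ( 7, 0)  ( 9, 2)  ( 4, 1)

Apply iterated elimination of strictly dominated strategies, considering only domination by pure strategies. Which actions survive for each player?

P2 drop Q (P beats it: A:10>8 B:5>4 C:11>4 D:8>4)
P2 drop R (S beats it: A:11>1 B:10>8 C:9>7 D:2>0)
P1 drop B (A beats it: P:12>9 S:12>3 T:9>6)
P1 drop D (A beats it: P:12>9 S:12>9 T:9>4)
P2 drop T (P beats it: A:10>4 C:11>6)
P1→{A,C} P2→{P,S}

Remaining: P1:{A,C} P2:{P,S}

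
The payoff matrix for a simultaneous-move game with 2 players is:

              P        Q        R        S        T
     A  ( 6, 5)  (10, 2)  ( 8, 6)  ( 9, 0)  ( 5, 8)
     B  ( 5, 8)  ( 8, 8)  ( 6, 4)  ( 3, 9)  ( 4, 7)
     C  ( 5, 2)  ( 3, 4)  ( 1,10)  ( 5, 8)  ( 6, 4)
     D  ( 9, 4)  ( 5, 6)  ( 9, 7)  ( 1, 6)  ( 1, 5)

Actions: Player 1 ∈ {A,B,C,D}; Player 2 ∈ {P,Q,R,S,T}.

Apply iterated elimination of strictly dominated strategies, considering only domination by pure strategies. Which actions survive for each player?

Survivors P1:{A,C,D} P2:{R,T}

P1 drop B (A beats it: P:6>5 Q:10>8 R:8>6 S:9>3 T:5>4)
P2 drop P (R beats it: A:6>5 C:10>2 D:7>4)
P2 drop Q (R beats it: A:6>2 C:10>4 D:7>6)
P2 drop S (R beats it: A:6>0 C:10>8 D:7>6)
P1→{A,C,D} P2→{R,T}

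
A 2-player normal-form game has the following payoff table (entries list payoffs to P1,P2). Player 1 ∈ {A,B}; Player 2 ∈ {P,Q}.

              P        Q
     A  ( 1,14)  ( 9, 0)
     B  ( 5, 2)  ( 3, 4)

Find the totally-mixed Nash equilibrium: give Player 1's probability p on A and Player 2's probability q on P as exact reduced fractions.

p=1/8, q=3/5

P1 indiff ⇒ q·1+(1-q)·9 = q·5+(1-q)·3 ⇒ q(-4) = (1-q)(-6) ⇒ q = 3/5
P2 indiff ⇒ p·14+(1-p)·2 = p·0+(1-p)·4 ⇒ p(14) = (1-p)(2) ⇒ p = 1/8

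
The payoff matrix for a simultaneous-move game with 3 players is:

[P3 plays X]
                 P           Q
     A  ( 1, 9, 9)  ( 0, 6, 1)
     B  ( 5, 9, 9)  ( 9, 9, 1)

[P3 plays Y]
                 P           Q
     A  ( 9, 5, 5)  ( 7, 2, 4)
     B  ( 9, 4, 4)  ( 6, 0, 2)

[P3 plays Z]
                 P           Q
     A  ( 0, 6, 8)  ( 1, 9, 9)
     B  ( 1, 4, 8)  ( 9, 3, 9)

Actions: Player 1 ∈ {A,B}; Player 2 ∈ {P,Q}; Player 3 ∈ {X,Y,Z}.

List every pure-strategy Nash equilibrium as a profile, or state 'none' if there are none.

PSNE = {(B,P,X)}

(A,P,X): not NE [P1→B gives 5>1]
(A,P,Y): not NE [P3→X gives 9>5]
(A,P,Z): not NE [P1→B gives 1>0; P2→Q gives 9>6; P3→X gives 9>8]
(A,Q,X): not NE [P1→B gives 9>0; P2→P gives 9>6; P3→Z gives 9>1]
(A,Q,Y): not NE [P2→P gives 5>2; P3→Z gives 9>4]
(A,Q,Z): not NE [P1→B gives 9>1]
(B,P,X): NE
(B,P,Y): not NE [P3→X gives 9>4]
(B,P,Z): not NE [P3→X gives 9>8]
(B,Q,X): not NE [P3→Z gives 9>1]
(B,Q,Y): not NE [P1→A gives 7>6; P2→P gives 4>0; P3→Z gives 9>2]
(B,Q,Z): not NE [P2→P gives 4>3]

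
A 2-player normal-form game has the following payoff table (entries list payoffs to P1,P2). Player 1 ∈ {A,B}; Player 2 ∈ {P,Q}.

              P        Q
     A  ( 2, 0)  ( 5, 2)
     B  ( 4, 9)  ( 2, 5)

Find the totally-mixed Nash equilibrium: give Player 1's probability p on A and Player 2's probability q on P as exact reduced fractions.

p=2/3, q=3/5

P1 indiff ⇒ q·2+(1-q)·5 = q·4+(1-q)·2 ⇒ q(-2) = (1-q)(-3) ⇒ q = 3/5
P2 indiff ⇒ p·0+(1-p)·9 = p·2+(1-p)·5 ⇒ p(-2) = (1-p)(-4) ⇒ p = 2/3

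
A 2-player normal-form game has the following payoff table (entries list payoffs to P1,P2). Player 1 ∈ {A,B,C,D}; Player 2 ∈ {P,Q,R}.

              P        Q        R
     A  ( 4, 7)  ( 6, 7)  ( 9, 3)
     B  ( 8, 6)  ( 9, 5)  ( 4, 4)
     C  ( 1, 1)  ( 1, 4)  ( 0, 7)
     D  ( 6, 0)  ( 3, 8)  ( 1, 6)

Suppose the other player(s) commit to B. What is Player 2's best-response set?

u_2(P vs B) = 6
u_2(Q vs B) = 5
u_2(R vs B) = 4
max payoff 6 at {P}

BR_2 = {P}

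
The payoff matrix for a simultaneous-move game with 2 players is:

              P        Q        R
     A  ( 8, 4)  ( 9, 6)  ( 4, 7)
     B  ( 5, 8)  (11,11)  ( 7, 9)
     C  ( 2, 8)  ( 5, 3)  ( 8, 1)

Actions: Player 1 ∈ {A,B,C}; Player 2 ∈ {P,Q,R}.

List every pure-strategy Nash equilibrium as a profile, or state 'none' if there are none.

NE set: (B,Q)

(A,P): not NE [P2→R gives 7>4]
(A,Q): not NE [P1→B gives 11>9; P2→R gives 7>6]
(A,R): not NE [P1→C gives 8>4]
(B,P): not NE [P1→A gives 8>5; P2→Q gives 11>8]
(B,Q): NE
(B,R): not NE [P1→C gives 8>7; P2→Q gives 11>9]
(C,P): not NE [P1→A gives 8>2]
(C,Q): not NE [P1→B gives 11>5; P2→P gives 8>3]
(C,R): not NE [P2→P gives 8>1]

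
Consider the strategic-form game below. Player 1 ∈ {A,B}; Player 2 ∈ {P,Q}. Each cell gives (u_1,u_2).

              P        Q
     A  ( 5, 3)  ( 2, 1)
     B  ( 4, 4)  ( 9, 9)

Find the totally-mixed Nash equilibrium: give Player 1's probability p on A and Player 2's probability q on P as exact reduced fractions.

(p,q) = (5/7, 7/8)

P1 indiff ⇒ q·5+(1-q)·2 = q·4+(1-q)·9 ⇒ q(1) = (1-q)(7) ⇒ q = 7/8
P2 indiff ⇒ p·3+(1-p)·4 = p·1+(1-p)·9 ⇒ p(2) = (1-p)(5) ⇒ p = 5/7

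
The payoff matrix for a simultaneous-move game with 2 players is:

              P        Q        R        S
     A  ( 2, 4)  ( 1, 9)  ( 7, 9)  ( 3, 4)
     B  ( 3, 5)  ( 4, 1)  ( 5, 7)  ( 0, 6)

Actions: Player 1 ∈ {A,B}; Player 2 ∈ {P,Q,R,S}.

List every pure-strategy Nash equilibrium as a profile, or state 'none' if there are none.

(A,P): not NE [P1→B gives 3>2; P2→R gives 9>4]
(A,Q): not NE [P1→B gives 4>1]
(A,R): NE
(A,S): not NE [P2→R gives 9>4]
(B,P): not NE [P2→R gives 7>5]
(B,Q): not NE [P2→R gives 7>1]
(B,R): not NE [P1→A gives 7>5]
(B,S): not NE [P1→A gives 3>0; P2→R gives 7>6]

NE set: (A,R)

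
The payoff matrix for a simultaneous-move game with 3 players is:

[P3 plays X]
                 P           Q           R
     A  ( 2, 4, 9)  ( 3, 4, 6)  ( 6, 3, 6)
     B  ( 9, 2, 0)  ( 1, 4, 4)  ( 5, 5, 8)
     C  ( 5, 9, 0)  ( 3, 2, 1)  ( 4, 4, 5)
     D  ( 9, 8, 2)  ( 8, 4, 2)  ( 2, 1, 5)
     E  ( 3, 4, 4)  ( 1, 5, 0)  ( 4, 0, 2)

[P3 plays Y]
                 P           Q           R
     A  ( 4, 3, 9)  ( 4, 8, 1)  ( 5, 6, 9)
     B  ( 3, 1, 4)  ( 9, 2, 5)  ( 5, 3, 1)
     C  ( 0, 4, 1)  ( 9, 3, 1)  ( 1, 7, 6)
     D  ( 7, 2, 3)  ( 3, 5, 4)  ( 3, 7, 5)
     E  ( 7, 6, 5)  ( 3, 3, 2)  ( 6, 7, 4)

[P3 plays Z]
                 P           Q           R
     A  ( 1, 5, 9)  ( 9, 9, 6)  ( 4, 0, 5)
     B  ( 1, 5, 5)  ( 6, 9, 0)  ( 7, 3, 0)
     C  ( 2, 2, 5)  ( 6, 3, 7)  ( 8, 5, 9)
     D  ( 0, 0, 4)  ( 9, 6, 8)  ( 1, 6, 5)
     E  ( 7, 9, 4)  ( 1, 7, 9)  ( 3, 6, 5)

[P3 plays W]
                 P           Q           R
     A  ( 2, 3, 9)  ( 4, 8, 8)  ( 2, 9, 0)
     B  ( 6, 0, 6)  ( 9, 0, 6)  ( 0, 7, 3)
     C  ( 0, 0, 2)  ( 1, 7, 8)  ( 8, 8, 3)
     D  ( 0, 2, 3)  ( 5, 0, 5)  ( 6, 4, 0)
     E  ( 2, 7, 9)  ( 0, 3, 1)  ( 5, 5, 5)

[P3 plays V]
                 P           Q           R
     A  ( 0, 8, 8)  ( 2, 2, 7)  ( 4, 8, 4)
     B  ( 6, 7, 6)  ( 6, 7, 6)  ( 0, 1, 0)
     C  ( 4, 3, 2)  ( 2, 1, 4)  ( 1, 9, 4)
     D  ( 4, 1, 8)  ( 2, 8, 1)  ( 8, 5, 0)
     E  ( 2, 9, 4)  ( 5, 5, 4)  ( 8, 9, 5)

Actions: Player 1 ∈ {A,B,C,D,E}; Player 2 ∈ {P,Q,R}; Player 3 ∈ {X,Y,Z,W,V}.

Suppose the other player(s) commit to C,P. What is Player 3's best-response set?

argmax u_3 = {Z}

u_3(X vs C,P) = 0
u_3(Y vs C,P) = 1
u_3(Z vs C,P) = 5
u_3(W vs C,P) = 2
u_3(V vs C,P) = 2
max payoff 5 at {Z}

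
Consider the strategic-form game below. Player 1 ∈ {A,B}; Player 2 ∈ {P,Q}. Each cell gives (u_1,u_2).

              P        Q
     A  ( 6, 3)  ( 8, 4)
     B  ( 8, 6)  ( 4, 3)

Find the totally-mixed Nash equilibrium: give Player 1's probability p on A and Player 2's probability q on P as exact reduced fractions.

(p,q) = (3/4, 2/3)

P1 indiff ⇒ q·6+(1-q)·8 = q·8+(1-q)·4 ⇒ q(-2) = (1-q)(-4) ⇒ q = 2/3
P2 indiff ⇒ p·3+(1-p)·6 = p·4+(1-p)·3 ⇒ p(-1) = (1-p)(-3) ⇒ p = 3/4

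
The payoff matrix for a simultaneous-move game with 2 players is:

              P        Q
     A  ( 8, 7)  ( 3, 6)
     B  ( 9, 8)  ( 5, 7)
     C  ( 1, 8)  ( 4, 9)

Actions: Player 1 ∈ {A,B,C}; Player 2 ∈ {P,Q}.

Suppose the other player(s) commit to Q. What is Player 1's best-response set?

argmax u_1 = {B}

u_1(A vs Q) = 3
u_1(B vs Q) = 5
u_1(C vs Q) = 4
max payoff 5 at {B}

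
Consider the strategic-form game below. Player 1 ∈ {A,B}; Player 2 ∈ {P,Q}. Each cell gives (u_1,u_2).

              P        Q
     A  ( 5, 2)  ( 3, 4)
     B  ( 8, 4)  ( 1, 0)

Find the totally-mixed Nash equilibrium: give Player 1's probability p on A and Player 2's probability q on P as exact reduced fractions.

P1 indiff ⇒ q·5+(1-q)·3 = q·8+(1-q)·1 ⇒ q(-3) = (1-q)(-2) ⇒ q = 2/5
P2 indiff ⇒ p·2+(1-p)·4 = p·4+(1-p)·0 ⇒ p(-2) = (1-p)(-4) ⇒ p = 2/3

(p,q) = (2/3, 2/5)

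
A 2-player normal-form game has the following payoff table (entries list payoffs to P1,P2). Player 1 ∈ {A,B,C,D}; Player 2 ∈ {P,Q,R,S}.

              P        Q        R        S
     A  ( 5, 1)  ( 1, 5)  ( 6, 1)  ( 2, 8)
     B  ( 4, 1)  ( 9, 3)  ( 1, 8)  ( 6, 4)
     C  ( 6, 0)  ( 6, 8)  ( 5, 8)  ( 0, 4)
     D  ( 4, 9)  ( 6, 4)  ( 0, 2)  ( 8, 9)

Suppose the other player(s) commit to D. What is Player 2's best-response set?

u_2(P vs D) = 9
u_2(Q vs D) = 4
u_2(R vs D) = 2
u_2(S vs D) = 9
max payoff 9 at {P,S}

P2 best: {P,S}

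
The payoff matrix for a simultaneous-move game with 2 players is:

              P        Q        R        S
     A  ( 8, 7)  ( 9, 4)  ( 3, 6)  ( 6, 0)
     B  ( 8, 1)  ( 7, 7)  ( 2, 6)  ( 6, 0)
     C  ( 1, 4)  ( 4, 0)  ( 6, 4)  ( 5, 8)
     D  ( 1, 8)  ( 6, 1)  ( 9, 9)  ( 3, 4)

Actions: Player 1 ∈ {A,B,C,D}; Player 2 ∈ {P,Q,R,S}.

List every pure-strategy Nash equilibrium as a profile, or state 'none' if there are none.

PSNE = {(A,P), (D,R)}

(A,P): NE
(A,Q): not NE [P2→P gives 7>4]
(A,R): not NE [P1→D gives 9>3; P2→P gives 7>6]
(A,S): not NE [P2→P gives 7>0]
(B,P): not NE [P2→Q gives 7>1]
(B,Q): not NE [P1→A gives 9>7]
(B,R): not NE [P1→D gives 9>2; P2→Q gives 7>6]
(B,S): not NE [P2→Q gives 7>0]
(C,P): not NE [P1→B gives 8>1; P2→S gives 8>4]
(C,Q): not NE [P1→A gives 9>4; P2→S gives 8>0]
(C,R): not NE [P1→D gives 9>6; P2→S gives 8>4]
(C,S): not NE [P1→B gives 6>5]
(D,P): not NE [P1→B gives 8>1; P2→R gives 9>8]
(D,Q): not NE [P1→A gives 9>6; P2→R gives 9>1]
(D,R): NE
(D,S): not NE [P1→B gives 6>3; P2→R gives 9>4]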